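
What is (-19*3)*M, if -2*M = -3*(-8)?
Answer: 684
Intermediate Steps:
M = -12 (M = -(-3)*(-8)/2 = -½*24 = -12)
(-19*3)*M = -19*3*(-12) = -57*(-12) = 684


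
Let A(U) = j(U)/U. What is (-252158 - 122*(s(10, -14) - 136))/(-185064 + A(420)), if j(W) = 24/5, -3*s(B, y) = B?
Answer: 61729325/48579297 ≈ 1.2707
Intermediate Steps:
s(B, y) = -B/3
j(W) = 24/5 (j(W) = 24*(⅕) = 24/5)
A(U) = 24/(5*U)
(-252158 - 122*(s(10, -14) - 136))/(-185064 + A(420)) = (-252158 - 122*(-⅓*10 - 136))/(-185064 + (24/5)/420) = (-252158 - 122*(-10/3 - 136))/(-185064 + (24/5)*(1/420)) = (-252158 - 122*(-418/3))/(-185064 + 2/175) = (-252158 + 50996/3)/(-32386198/175) = -705478/3*(-175/32386198) = 61729325/48579297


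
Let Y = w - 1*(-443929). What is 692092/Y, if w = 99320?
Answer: 692092/543249 ≈ 1.2740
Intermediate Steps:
Y = 543249 (Y = 99320 - 1*(-443929) = 99320 + 443929 = 543249)
692092/Y = 692092/543249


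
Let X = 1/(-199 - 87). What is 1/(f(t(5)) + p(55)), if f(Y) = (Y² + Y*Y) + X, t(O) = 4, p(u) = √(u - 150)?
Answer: 2617186/91511421 - 81796*I*√95/91511421 ≈ 0.0286 - 0.008712*I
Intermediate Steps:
p(u) = √(-150 + u)
X = -1/286 (X = 1/(-286) = -1/286 ≈ -0.0034965)
f(Y) = -1/286 + 2*Y² (f(Y) = (Y² + Y*Y) - 1/286 = (Y² + Y²) - 1/286 = 2*Y² - 1/286 = -1/286 + 2*Y²)
1/(f(t(5)) + p(55)) = 1/((-1/286 + 2*4²) + √(-150 + 55)) = 1/((-1/286 + 2*16) + √(-95)) = 1/((-1/286 + 32) + I*√95) = 1/(9151/286 + I*√95)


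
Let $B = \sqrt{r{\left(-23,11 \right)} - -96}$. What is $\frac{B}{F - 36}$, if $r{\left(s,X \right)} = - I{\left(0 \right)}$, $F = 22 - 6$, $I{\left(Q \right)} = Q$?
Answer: $- \frac{\sqrt{6}}{5} \approx -0.4899$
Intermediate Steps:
$F = 16$
$r{\left(s,X \right)} = 0$ ($r{\left(s,X \right)} = \left(-1\right) 0 = 0$)
$B = 4 \sqrt{6}$ ($B = \sqrt{0 - -96} = \sqrt{0 + 96} = \sqrt{96} = 4 \sqrt{6} \approx 9.798$)
$\frac{B}{F - 36} = \frac{4 \sqrt{6}}{16 - 36} = \frac{4 \sqrt{6}}{-20} = - \frac{4 \sqrt{6}}{20} = - \frac{\sqrt{6}}{5}$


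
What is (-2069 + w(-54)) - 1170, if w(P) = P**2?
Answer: -323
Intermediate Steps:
(-2069 + w(-54)) - 1170 = (-2069 + (-54)**2) - 1170 = (-2069 + 2916) - 1170 = 847 - 1170 = -323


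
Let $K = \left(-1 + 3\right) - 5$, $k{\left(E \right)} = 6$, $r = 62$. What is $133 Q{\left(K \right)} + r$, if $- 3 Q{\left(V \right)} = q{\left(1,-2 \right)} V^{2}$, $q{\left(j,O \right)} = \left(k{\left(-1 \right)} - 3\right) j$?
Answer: $-1135$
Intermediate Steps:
$q{\left(j,O \right)} = 3 j$ ($q{\left(j,O \right)} = \left(6 - 3\right) j = 3 j$)
$K = -3$ ($K = 2 - 5 = -3$)
$Q{\left(V \right)} = - V^{2}$ ($Q{\left(V \right)} = - \frac{3 \cdot 1 V^{2}}{3} = - \frac{3 V^{2}}{3} = - V^{2}$)
$133 Q{\left(K \right)} + r = 133 \left(- \left(-3\right)^{2}\right) + 62 = 133 \left(\left(-1\right) 9\right) + 62 = 133 \left(-9\right) + 62 = -1197 + 62 = -1135$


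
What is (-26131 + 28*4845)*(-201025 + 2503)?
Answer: -21743916138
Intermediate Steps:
(-26131 + 28*4845)*(-201025 + 2503) = (-26131 + 135660)*(-198522) = 109529*(-198522) = -21743916138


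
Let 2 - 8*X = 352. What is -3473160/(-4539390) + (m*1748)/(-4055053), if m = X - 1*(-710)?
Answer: 293241719551/613582234589 ≈ 0.47792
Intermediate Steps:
X = -175/4 (X = ¼ - ⅛*352 = ¼ - 44 = -175/4 ≈ -43.750)
m = 2665/4 (m = -175/4 - 1*(-710) = -175/4 + 710 = 2665/4 ≈ 666.25)
-3473160/(-4539390) + (m*1748)/(-4055053) = -3473160/(-4539390) + ((2665/4)*1748)/(-4055053) = -3473160*(-1/4539390) + 1164605*(-1/4055053) = 115772/151313 - 1164605/4055053 = 293241719551/613582234589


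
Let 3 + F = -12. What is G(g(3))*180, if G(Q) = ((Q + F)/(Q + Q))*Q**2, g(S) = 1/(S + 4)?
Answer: -9360/49 ≈ -191.02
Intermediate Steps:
g(S) = 1/(4 + S)
F = -15 (F = -3 - 12 = -15)
G(Q) = Q*(-15 + Q)/2 (G(Q) = ((Q - 15)/(Q + Q))*Q**2 = ((-15 + Q)/((2*Q)))*Q**2 = ((-15 + Q)*(1/(2*Q)))*Q**2 = ((-15 + Q)/(2*Q))*Q**2 = Q*(-15 + Q)/2)
G(g(3))*180 = ((-15 + 1/(4 + 3))/(2*(4 + 3)))*180 = ((1/2)*(-15 + 1/7)/7)*180 = ((1/2)*(1/7)*(-15 + 1/7))*180 = ((1/2)*(1/7)*(-104/7))*180 = -52/49*180 = -9360/49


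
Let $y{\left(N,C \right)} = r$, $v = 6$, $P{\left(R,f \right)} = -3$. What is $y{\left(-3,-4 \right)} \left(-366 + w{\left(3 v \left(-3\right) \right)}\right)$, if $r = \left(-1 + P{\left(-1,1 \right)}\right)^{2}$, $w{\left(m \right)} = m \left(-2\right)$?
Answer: $-4128$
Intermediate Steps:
$w{\left(m \right)} = - 2 m$
$r = 16$ ($r = \left(-1 - 3\right)^{2} = \left(-4\right)^{2} = 16$)
$y{\left(N,C \right)} = 16$
$y{\left(-3,-4 \right)} \left(-366 + w{\left(3 v \left(-3\right) \right)}\right) = 16 \left(-366 - 2 \cdot 3 \cdot 6 \left(-3\right)\right) = 16 \left(-366 - 2 \cdot 18 \left(-3\right)\right) = 16 \left(-366 - -108\right) = 16 \left(-366 + 108\right) = 16 \left(-258\right) = -4128$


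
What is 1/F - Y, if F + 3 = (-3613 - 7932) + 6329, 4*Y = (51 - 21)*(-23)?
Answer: 1800553/10438 ≈ 172.50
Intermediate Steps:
Y = -345/2 (Y = ((51 - 21)*(-23))/4 = (30*(-23))/4 = (1/4)*(-690) = -345/2 ≈ -172.50)
F = -5219 (F = -3 + ((-3613 - 7932) + 6329) = -3 + (-11545 + 6329) = -3 - 5216 = -5219)
1/F - Y = 1/(-5219) - 1*(-345/2) = -1/5219 + 345/2 = 1800553/10438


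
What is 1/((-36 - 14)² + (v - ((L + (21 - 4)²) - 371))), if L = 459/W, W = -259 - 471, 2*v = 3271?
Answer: 365/1539617 ≈ 0.00023707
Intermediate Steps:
v = 3271/2 (v = (½)*3271 = 3271/2 ≈ 1635.5)
W = -730
L = -459/730 (L = 459/(-730) = 459*(-1/730) = -459/730 ≈ -0.62877)
1/((-36 - 14)² + (v - ((L + (21 - 4)²) - 371))) = 1/((-36 - 14)² + (3271/2 - ((-459/730 + (21 - 4)²) - 371))) = 1/((-50)² + (3271/2 - ((-459/730 + 17²) - 371))) = 1/(2500 + (3271/2 - ((-459/730 + 289) - 371))) = 1/(2500 + (3271/2 - (210511/730 - 371))) = 1/(2500 + (3271/2 - 1*(-60319/730))) = 1/(2500 + (3271/2 + 60319/730)) = 1/(2500 + 627117/365) = 1/(1539617/365) = 365/1539617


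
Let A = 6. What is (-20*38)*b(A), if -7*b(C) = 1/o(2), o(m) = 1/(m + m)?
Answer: 3040/7 ≈ 434.29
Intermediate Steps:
o(m) = 1/(2*m)
b(C) = -4/7 (b(C) = -1/(7*((½)/2)) = -1/(7*((½)*(½))) = -1/(7*¼) = -⅐*4 = -4/7)
(-20*38)*b(A) = -20*38*(-4/7) = -760*(-4/7) = 3040/7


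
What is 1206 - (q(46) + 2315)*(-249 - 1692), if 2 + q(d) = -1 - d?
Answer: 4399512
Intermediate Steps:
q(d) = -3 - d (q(d) = -2 + (-1 - d) = -3 - d)
1206 - (q(46) + 2315)*(-249 - 1692) = 1206 - ((-3 - 1*46) + 2315)*(-249 - 1692) = 1206 - ((-3 - 46) + 2315)*(-1941) = 1206 - (-49 + 2315)*(-1941) = 1206 - 2266*(-1941) = 1206 - 1*(-4398306) = 1206 + 4398306 = 4399512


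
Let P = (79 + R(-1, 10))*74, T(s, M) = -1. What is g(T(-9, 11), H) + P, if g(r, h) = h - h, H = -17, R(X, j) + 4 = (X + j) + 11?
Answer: 7030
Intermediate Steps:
R(X, j) = 7 + X + j (R(X, j) = -4 + ((X + j) + 11) = -4 + (11 + X + j) = 7 + X + j)
g(r, h) = 0
P = 7030 (P = (79 + (7 - 1 + 10))*74 = (79 + 16)*74 = 95*74 = 7030)
g(T(-9, 11), H) + P = 0 + 7030 = 7030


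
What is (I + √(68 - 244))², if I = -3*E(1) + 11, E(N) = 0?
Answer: -55 + 88*I*√11 ≈ -55.0 + 291.86*I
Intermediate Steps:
I = 11 (I = -3*0 + 11 = 0 + 11 = 11)
(I + √(68 - 244))² = (11 + √(68 - 244))² = (11 + √(-176))² = (11 + 4*I*√11)²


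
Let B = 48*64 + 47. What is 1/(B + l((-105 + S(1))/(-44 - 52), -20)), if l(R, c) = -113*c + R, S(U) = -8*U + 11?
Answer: 16/86081 ≈ 0.00018587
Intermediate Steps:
S(U) = 11 - 8*U
l(R, c) = R - 113*c
B = 3119 (B = 3072 + 47 = 3119)
1/(B + l((-105 + S(1))/(-44 - 52), -20)) = 1/(3119 + ((-105 + (11 - 8*1))/(-44 - 52) - 113*(-20))) = 1/(3119 + ((-105 + (11 - 8))/(-96) + 2260)) = 1/(3119 + ((-105 + 3)*(-1/96) + 2260)) = 1/(3119 + (-102*(-1/96) + 2260)) = 1/(3119 + (17/16 + 2260)) = 1/(3119 + 36177/16) = 1/(86081/16) = 16/86081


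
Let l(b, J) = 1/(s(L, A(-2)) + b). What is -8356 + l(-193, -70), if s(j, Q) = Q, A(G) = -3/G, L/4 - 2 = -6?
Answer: -3200350/383 ≈ -8356.0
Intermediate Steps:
L = -16 (L = 8 + 4*(-6) = 8 - 24 = -16)
l(b, J) = 1/(3/2 + b) (l(b, J) = 1/(-3/(-2) + b) = 1/(-3*(-1/2) + b) = 1/(3/2 + b))
-8356 + l(-193, -70) = -8356 + 2/(3 + 2*(-193)) = -8356 + 2/(3 - 386) = -8356 + 2/(-383) = -8356 + 2*(-1/383) = -8356 - 2/383 = -3200350/383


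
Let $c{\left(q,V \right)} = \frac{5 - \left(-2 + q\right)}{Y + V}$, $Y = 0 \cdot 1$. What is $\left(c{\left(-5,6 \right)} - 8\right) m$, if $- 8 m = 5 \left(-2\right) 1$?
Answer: $- \frac{15}{2} \approx -7.5$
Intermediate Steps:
$m = \frac{5}{4}$ ($m = - \frac{5 \left(-2\right) 1}{8} = - \frac{\left(-10\right) 1}{8} = \left(- \frac{1}{8}\right) \left(-10\right) = \frac{5}{4} \approx 1.25$)
$Y = 0$
$c{\left(q,V \right)} = \frac{7 - q}{V}$ ($c{\left(q,V \right)} = \frac{5 - \left(-2 + q\right)}{0 + V} = \frac{7 - q}{V}$)
$\left(c{\left(-5,6 \right)} - 8\right) m = \left(\frac{7 - -5}{6} - 8\right) \frac{5}{4} = \left(\frac{7 + 5}{6} - 8\right) \frac{5}{4} = \left(\frac{1}{6} \cdot 12 - 8\right) \frac{5}{4} = \left(2 - 8\right) \frac{5}{4} = \left(-6\right) \frac{5}{4} = - \frac{15}{2}$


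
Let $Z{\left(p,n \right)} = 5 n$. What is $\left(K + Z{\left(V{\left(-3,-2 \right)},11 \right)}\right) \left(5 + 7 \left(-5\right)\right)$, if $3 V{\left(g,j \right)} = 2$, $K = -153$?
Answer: $2940$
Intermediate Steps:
$V{\left(g,j \right)} = \frac{2}{3}$ ($V{\left(g,j \right)} = \frac{1}{3} \cdot 2 = \frac{2}{3}$)
$\left(K + Z{\left(V{\left(-3,-2 \right)},11 \right)}\right) \left(5 + 7 \left(-5\right)\right) = \left(-153 + 5 \cdot 11\right) \left(5 + 7 \left(-5\right)\right) = \left(-153 + 55\right) \left(5 - 35\right) = \left(-98\right) \left(-30\right) = 2940$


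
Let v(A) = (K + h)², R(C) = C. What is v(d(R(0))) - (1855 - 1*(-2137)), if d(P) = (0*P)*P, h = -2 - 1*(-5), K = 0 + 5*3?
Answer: -3668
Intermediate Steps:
K = 15 (K = 0 + 15 = 15)
h = 3 (h = -2 + 5 = 3)
d(P) = 0 (d(P) = 0*P = 0)
v(A) = 324 (v(A) = (15 + 3)² = 18² = 324)
v(d(R(0))) - (1855 - 1*(-2137)) = 324 - (1855 - 1*(-2137)) = 324 - (1855 + 2137) = 324 - 1*3992 = 324 - 3992 = -3668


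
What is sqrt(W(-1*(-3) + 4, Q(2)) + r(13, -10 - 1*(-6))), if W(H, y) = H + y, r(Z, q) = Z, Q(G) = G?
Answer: sqrt(22) ≈ 4.6904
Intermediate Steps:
sqrt(W(-1*(-3) + 4, Q(2)) + r(13, -10 - 1*(-6))) = sqrt(((-1*(-3) + 4) + 2) + 13) = sqrt(((3 + 4) + 2) + 13) = sqrt((7 + 2) + 13) = sqrt(9 + 13) = sqrt(22)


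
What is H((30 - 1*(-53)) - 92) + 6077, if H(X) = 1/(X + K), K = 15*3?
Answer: 218773/36 ≈ 6077.0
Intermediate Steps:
K = 45
H(X) = 1/(45 + X) (H(X) = 1/(X + 45) = 1/(45 + X))
H((30 - 1*(-53)) - 92) + 6077 = 1/(45 + ((30 - 1*(-53)) - 92)) + 6077 = 1/(45 + ((30 + 53) - 92)) + 6077 = 1/(45 + (83 - 92)) + 6077 = 1/(45 - 9) + 6077 = 1/36 + 6077 = 218773/36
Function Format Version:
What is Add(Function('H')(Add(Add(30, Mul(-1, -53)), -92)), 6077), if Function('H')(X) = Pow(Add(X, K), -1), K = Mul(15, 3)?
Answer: Rational(218773, 36) ≈ 6077.0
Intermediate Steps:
K = 45
Function('H')(X) = Pow(Add(45, X), -1) (Function('H')(X) = Pow(Add(X, 45), -1) = Pow(Add(45, X), -1))
Add(Function('H')(Add(Add(30, Mul(-1, -53)), -92)), 6077) = Add(Pow(Add(45, Add(Add(30, Mul(-1, -53)), -92)), -1), 6077) = Add(Pow(Add(45, Add(Add(30, 53), -92)), -1), 6077) = Add(Pow(Add(45, Add(83, -92)), -1), 6077) = Add(Pow(Add(45, -9), -1), 6077) = Add(Pow(36, -1), 6077) = Add(Rational(1, 36), 6077) = Rational(218773, 36)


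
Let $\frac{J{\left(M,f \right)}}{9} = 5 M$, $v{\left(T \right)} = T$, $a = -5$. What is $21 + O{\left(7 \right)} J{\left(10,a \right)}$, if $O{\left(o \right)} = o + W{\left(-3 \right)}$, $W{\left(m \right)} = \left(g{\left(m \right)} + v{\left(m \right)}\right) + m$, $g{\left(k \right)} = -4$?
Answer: $-1329$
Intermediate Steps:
$J{\left(M,f \right)} = 45 M$ ($J{\left(M,f \right)} = 9 \cdot 5 M = 45 M$)
$W{\left(m \right)} = -4 + 2 m$ ($W{\left(m \right)} = \left(-4 + m\right) + m = -4 + 2 m$)
$O{\left(o \right)} = -10 + o$ ($O{\left(o \right)} = o + \left(-4 + 2 \left(-3\right)\right) = o - 10 = -10 + o$)
$21 + O{\left(7 \right)} J{\left(10,a \right)} = 21 + \left(-10 + 7\right) 45 \cdot 10 = 21 - 1350 = -1329$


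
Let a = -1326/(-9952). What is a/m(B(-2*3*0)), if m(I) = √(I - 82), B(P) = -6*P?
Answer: -663*I*√82/408032 ≈ -0.014714*I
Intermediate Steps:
a = 663/4976 (a = -1326*(-1/9952) = 663/4976 ≈ 0.13324)
m(I) = √(-82 + I)
a/m(B(-2*3*0)) = 663/(4976*(√(-82 - 6*(-2*3)*0))) = 663/(4976*(√(-82 - (-36)*0))) = 663/(4976*(√(-82 - 6*0))) = 663/(4976*(√(-82 + 0))) = 663/(4976*(√(-82))) = 663/(4976*((I*√82))) = 663*(-I*√82/82)/4976 = -663*I*√82/408032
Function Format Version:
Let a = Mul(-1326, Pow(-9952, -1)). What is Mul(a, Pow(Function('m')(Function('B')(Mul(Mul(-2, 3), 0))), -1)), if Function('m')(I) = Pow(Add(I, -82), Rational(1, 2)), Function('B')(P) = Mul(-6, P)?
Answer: Mul(Rational(-663, 408032), I, Pow(82, Rational(1, 2))) ≈ Mul(-0.014714, I)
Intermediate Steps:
a = Rational(663, 4976) (a = Mul(-1326, Rational(-1, 9952)) = Rational(663, 4976) ≈ 0.13324)
Function('m')(I) = Pow(Add(-82, I), Rational(1, 2))
Mul(a, Pow(Function('m')(Function('B')(Mul(Mul(-2, 3), 0))), -1)) = Mul(Rational(663, 4976), Pow(Pow(Add(-82, Mul(-6, Mul(Mul(-2, 3), 0))), Rational(1, 2)), -1)) = Mul(Rational(663, 4976), Pow(Pow(Add(-82, Mul(-6, Mul(-6, 0))), Rational(1, 2)), -1)) = Mul(Rational(663, 4976), Pow(Pow(Add(-82, Mul(-6, 0)), Rational(1, 2)), -1)) = Mul(Rational(663, 4976), Pow(Pow(Add(-82, 0), Rational(1, 2)), -1)) = Mul(Rational(663, 4976), Pow(Pow(-82, Rational(1, 2)), -1)) = Mul(Rational(663, 4976), Pow(Mul(I, Pow(82, Rational(1, 2))), -1)) = Mul(Rational(663, 4976), Mul(Rational(-1, 82), I, Pow(82, Rational(1, 2)))) = Mul(Rational(-663, 408032), I, Pow(82, Rational(1, 2)))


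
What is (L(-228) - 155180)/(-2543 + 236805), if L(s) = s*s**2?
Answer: -6003766/117131 ≈ -51.257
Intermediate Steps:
L(s) = s**3
(L(-228) - 155180)/(-2543 + 236805) = ((-228)**3 - 155180)/(-2543 + 236805) = (-11852352 - 155180)/234262 = -12007532*1/234262 = -6003766/117131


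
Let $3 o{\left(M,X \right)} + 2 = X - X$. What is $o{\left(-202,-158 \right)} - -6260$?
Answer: $\frac{18778}{3} \approx 6259.3$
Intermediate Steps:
$o{\left(M,X \right)} = - \frac{2}{3}$ ($o{\left(M,X \right)} = - \frac{2}{3} + \frac{X - X}{3} = - \frac{2}{3} + \frac{1}{3} \cdot 0 = - \frac{2}{3} + 0 = - \frac{2}{3}$)
$o{\left(-202,-158 \right)} - -6260 = - \frac{2}{3} - -6260 = - \frac{2}{3} + \left(-10303 + 16563\right) = - \frac{2}{3} + 6260 = \frac{18778}{3}$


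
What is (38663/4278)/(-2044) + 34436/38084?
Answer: 3256999255/3619731864 ≈ 0.89979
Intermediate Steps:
(38663/4278)/(-2044) + 34436/38084 = (38663*(1/4278))*(-1/2044) + 34436*(1/38084) = (1681/186)*(-1/2044) + 8609/9521 = -1681/380184 + 8609/9521 = 3256999255/3619731864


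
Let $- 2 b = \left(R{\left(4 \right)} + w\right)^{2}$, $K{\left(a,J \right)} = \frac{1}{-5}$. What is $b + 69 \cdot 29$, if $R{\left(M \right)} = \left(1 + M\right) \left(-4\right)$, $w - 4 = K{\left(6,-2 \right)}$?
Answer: $\frac{93489}{50} \approx 1869.8$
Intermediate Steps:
$K{\left(a,J \right)} = - \frac{1}{5}$
$w = \frac{19}{5}$ ($w = 4 - \frac{1}{5} = \frac{19}{5} \approx 3.8$)
$R{\left(M \right)} = -4 - 4 M$
$b = - \frac{6561}{50}$ ($b = - \frac{\left(\left(-4 - 16\right) + \frac{19}{5}\right)^{2}}{2} = - \frac{\left(-20 + \frac{19}{5}\right)^{2}}{2} = - \frac{\left(- \frac{81}{5}\right)^{2}}{2} = \left(- \frac{1}{2}\right) \frac{6561}{25} = - \frac{6561}{50} \approx -131.22$)
$b + 69 \cdot 29 = - \frac{6561}{50} + 69 \cdot 29 = - \frac{6561}{50} + 2001 = \frac{93489}{50}$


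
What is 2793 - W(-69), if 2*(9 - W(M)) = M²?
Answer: 10329/2 ≈ 5164.5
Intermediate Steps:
W(M) = 9 - M²/2
2793 - W(-69) = 2793 - (9 - ½*(-69)²) = 2793 - (9 - ½*4761) = 2793 - (9 - 4761/2) = 2793 - 1*(-4743/2) = 2793 + 4743/2 = 10329/2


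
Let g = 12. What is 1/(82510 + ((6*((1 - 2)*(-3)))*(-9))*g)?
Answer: 1/80566 ≈ 1.2412e-5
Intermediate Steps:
1/(82510 + ((6*((1 - 2)*(-3)))*(-9))*g) = 1/(82510 + ((6*((1 - 2)*(-3)))*(-9))*12) = 1/(82510 + ((6*(-1*(-3)))*(-9))*12) = 1/(82510 + ((6*3)*(-9))*12) = 1/(82510 + (18*(-9))*12) = 1/(82510 - 162*12) = 1/(82510 - 1944) = 1/80566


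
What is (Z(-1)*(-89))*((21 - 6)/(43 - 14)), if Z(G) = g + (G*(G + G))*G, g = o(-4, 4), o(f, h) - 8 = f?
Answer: -2670/29 ≈ -92.069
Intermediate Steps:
o(f, h) = 8 + f
g = 4 (g = 8 - 4 = 4)
Z(G) = 4 + 2*G³ (Z(G) = 4 + (G*(G + G))*G = 4 + (G*(2*G))*G = 4 + (2*G²)*G = 4 + 2*G³)
(Z(-1)*(-89))*((21 - 6)/(43 - 14)) = ((4 + 2*(-1)³)*(-89))*((21 - 6)/(43 - 14)) = ((4 + 2*(-1))*(-89))*(15/29) = ((4 - 2)*(-89))*(15*(1/29)) = (2*(-89))*(15/29) = -178*15/29 = -2670/29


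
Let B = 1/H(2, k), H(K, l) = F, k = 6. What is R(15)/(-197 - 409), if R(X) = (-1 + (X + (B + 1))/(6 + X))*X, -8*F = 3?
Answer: 115/12726 ≈ 0.0090366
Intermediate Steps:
F = -3/8 (F = -⅛*3 = -3/8 ≈ -0.37500)
H(K, l) = -3/8
B = -8/3 (B = 1/(-3/8) = -8/3 ≈ -2.6667)
R(X) = X*(-1 + (-5/3 + X)/(6 + X)) (R(X) = (-1 + (X + (-8/3 + 1))/(6 + X))*X = (-1 + (X - 5/3)/(6 + X))*X = (-1 + (-5/3 + X)/(6 + X))*X = X*(-1 + (-5/3 + X)/(6 + X)))
R(15)/(-197 - 409) = (-23*15/(18 + 3*15))/(-197 - 409) = -23*15/(18 + 45)/(-606) = -23*15/63*(-1/606) = -23*15*1/63*(-1/606) = -115/21*(-1/606) = 115/12726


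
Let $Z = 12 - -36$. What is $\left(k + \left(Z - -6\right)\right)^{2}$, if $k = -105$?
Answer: $2601$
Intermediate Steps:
$Z = 48$ ($Z = 12 + 36 = 48$)
$\left(k + \left(Z - -6\right)\right)^{2} = \left(-105 + \left(48 - -6\right)\right)^{2} = \left(-105 + \left(48 + 6\right)\right)^{2} = \left(-105 + 54\right)^{2} = \left(-51\right)^{2} = 2601$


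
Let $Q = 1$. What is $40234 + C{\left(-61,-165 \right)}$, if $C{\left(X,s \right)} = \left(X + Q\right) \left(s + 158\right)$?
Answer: $40654$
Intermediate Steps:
$C{\left(X,s \right)} = \left(1 + X\right) \left(158 + s\right)$ ($C{\left(X,s \right)} = \left(X + 1\right) \left(s + 158\right) = \left(1 + X\right) \left(158 + s\right)$)
$40234 + C{\left(-61,-165 \right)} = 40234 + \left(158 - 165 + 158 \left(-61\right) - -10065\right) = 40234 + \left(158 - 165 - 9638 + 10065\right) = 40234 + 420 = 40654$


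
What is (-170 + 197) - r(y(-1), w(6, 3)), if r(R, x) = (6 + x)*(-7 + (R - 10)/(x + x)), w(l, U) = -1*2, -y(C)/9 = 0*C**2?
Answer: 45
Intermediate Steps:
y(C) = 0 (y(C) = -0*C**2 = -9*0 = 0)
w(l, U) = -2
r(R, x) = (-7 + (-10 + R)/(2*x))*(6 + x) (r(R, x) = (6 + x)*(-7 + (-10 + R)/((2*x))) = (6 + x)*(-7 + (-10 + R)*(1/(2*x))) = (6 + x)*(-7 + (-10 + R)/(2*x)) = (-7 + (-10 + R)/(2*x))*(6 + x))
(-170 + 197) - r(y(-1), w(6, 3)) = (-170 + 197) - (-60 + 6*0 - 1*(-2)*(94 - 1*0 + 14*(-2)))/(2*(-2)) = 27 - (-1)*(-60 + 0 - 1*(-2)*(94 + 0 - 28))/(2*2) = 27 - (-1)*(-60 + 0 - 1*(-2)*66)/(2*2) = 27 - (-1)*(-60 + 0 + 132)/(2*2) = 27 - (-1)*72/(2*2) = 27 - 1*(-18) = 27 + 18 = 45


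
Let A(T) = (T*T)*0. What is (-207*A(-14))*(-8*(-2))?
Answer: 0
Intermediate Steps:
A(T) = 0 (A(T) = T²*0 = 0)
(-207*A(-14))*(-8*(-2)) = (-207*0)*(-8*(-2)) = 0*16 = 0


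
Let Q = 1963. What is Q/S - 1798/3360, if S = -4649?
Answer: -7477291/7810320 ≈ -0.95736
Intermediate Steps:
Q/S - 1798/3360 = 1963/(-4649) - 1798/3360 = 1963*(-1/4649) - 1798*1/3360 = -1963/4649 - 899/1680 = -7477291/7810320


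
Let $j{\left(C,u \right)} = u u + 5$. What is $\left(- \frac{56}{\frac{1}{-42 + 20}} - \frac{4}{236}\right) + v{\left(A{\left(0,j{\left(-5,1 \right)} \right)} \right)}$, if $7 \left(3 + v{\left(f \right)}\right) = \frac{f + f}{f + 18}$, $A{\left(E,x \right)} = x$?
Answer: $\frac{1015199}{826} \approx 1229.1$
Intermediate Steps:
$j{\left(C,u \right)} = 5 + u^{2}$ ($j{\left(C,u \right)} = u^{2} + 5 = 5 + u^{2}$)
$v{\left(f \right)} = -3 + \frac{2 f}{7 \left(18 + f\right)}$ ($v{\left(f \right)} = -3 + \frac{\left(f + f\right) \frac{1}{f + 18}}{7} = -3 + \frac{2 f \frac{1}{18 + f}}{7} = -3 + \frac{2 f}{7 \left(18 + f\right)}$)
$\left(- \frac{56}{\frac{1}{-42 + 20}} - \frac{4}{236}\right) + v{\left(A{\left(0,j{\left(-5,1 \right)} \right)} \right)} = \left(- \frac{56}{\frac{1}{-42 + 20}} - \frac{4}{236}\right) + \frac{-378 - 19 \left(5 + 1^{2}\right)}{7 \left(18 + \left(5 + 1^{2}\right)\right)} = \left(- \frac{56}{\frac{1}{-22}} - \frac{1}{59}\right) + \frac{-378 - 19 \left(5 + 1\right)}{7 \left(18 + \left(5 + 1\right)\right)} = \left(- \frac{56}{- \frac{1}{22}} - \frac{1}{59}\right) + \frac{-378 - 114}{7 \left(18 + 6\right)} = \left(\left(-56\right) \left(-22\right) - \frac{1}{59}\right) + \frac{-378 - 114}{7 \cdot 24} = \left(1232 - \frac{1}{59}\right) + \frac{1}{7} \cdot \frac{1}{24} \left(-492\right) = \frac{72687}{59} - \frac{41}{14} = \frac{1015199}{826}$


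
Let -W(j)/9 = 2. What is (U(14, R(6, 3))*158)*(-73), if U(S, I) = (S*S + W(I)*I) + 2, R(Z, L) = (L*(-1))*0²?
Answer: -2283732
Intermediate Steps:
W(j) = -18 (W(j) = -9*2 = -18)
R(Z, L) = 0 (R(Z, L) = -L*0 = 0)
U(S, I) = 2 + S² - 18*I (U(S, I) = (S*S - 18*I) + 2 = (S² - 18*I) + 2 = 2 + S² - 18*I)
(U(14, R(6, 3))*158)*(-73) = ((2 + 14² - 18*0)*158)*(-73) = ((2 + 196 + 0)*158)*(-73) = (198*158)*(-73) = 31284*(-73) = -2283732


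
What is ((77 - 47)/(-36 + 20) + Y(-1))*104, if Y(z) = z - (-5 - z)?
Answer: 117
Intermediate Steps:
Y(z) = 5 + 2*z (Y(z) = z + (5 + z) = 5 + 2*z)
((77 - 47)/(-36 + 20) + Y(-1))*104 = ((77 - 47)/(-36 + 20) + (5 + 2*(-1)))*104 = (30/(-16) + (5 - 2))*104 = (30*(-1/16) + 3)*104 = (-15/8 + 3)*104 = (9/8)*104 = 117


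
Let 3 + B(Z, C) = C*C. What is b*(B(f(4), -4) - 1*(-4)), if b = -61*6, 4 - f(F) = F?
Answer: -6222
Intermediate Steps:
f(F) = 4 - F
b = -366
B(Z, C) = -3 + C**2 (B(Z, C) = -3 + C*C = -3 + C**2)
b*(B(f(4), -4) - 1*(-4)) = -366*((-3 + (-4)**2) - 1*(-4)) = -366*((-3 + 16) + 4) = -366*(13 + 4) = -366*17 = -6222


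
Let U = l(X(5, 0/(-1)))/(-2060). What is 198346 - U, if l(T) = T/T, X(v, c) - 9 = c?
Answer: 408592761/2060 ≈ 1.9835e+5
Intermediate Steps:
X(v, c) = 9 + c
l(T) = 1
U = -1/2060 (U = 1/(-2060) = 1*(-1/2060) = -1/2060 ≈ -0.00048544)
198346 - U = 198346 - 1*(-1/2060) = 198346 + 1/2060 = 408592761/2060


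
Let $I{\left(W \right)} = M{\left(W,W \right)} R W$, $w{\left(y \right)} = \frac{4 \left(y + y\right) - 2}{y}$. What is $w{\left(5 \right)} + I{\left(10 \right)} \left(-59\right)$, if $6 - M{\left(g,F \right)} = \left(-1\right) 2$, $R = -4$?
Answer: $\frac{94438}{5} \approx 18888.0$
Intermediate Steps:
$M{\left(g,F \right)} = 8$ ($M{\left(g,F \right)} = 6 - \left(-1\right) 2 = 6 - -2 = 6 + 2 = 8$)
$w{\left(y \right)} = \frac{-2 + 8 y}{y}$ ($w{\left(y \right)} = \frac{4 \cdot 2 y - 2}{y} = \frac{8 y - 2}{y} = \frac{-2 + 8 y}{y}$)
$I{\left(W \right)} = - 32 W$ ($I{\left(W \right)} = 8 \left(- 4 W\right) = - 32 W$)
$w{\left(5 \right)} + I{\left(10 \right)} \left(-59\right) = \left(8 - \frac{2}{5}\right) + \left(-32\right) 10 \left(-59\right) = \left(8 - \frac{2}{5}\right) - -18880 = \left(8 - \frac{2}{5}\right) + 18880 = \frac{38}{5} + 18880 = \frac{94438}{5}$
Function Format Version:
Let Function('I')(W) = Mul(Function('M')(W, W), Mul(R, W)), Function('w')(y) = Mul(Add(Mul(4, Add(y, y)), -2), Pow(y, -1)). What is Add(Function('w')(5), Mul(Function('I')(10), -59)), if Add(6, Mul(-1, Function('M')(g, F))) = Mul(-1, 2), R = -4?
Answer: Rational(94438, 5) ≈ 18888.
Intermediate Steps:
Function('M')(g, F) = 8 (Function('M')(g, F) = Add(6, Mul(-1, Mul(-1, 2))) = Add(6, Mul(-1, -2)) = Add(6, 2) = 8)
Function('w')(y) = Mul(Pow(y, -1), Add(-2, Mul(8, y))) (Function('w')(y) = Mul(Add(Mul(4, Mul(2, y)), -2), Pow(y, -1)) = Mul(Add(Mul(8, y), -2), Pow(y, -1)) = Mul(Add(-2, Mul(8, y)), Pow(y, -1)) = Mul(Pow(y, -1), Add(-2, Mul(8, y))))
Function('I')(W) = Mul(-32, W) (Function('I')(W) = Mul(8, Mul(-4, W)) = Mul(-32, W))
Add(Function('w')(5), Mul(Function('I')(10), -59)) = Add(Add(8, Mul(-2, Pow(5, -1))), Mul(Mul(-32, 10), -59)) = Add(Add(8, Mul(-2, Rational(1, 5))), Mul(-320, -59)) = Add(Add(8, Rational(-2, 5)), 18880) = Add(Rational(38, 5), 18880) = Rational(94438, 5)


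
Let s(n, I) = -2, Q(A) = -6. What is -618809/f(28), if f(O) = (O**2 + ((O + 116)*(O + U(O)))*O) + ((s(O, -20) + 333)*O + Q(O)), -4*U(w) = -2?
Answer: -618809/124958 ≈ -4.9521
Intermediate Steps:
U(w) = 1/2 (U(w) = -1/4*(-2) = 1/2)
f(O) = -6 + O**2 + 331*O + O*(1/2 + O)*(116 + O) (f(O) = (O**2 + ((O + 116)*(O + 1/2))*O) + ((-2 + 333)*O - 6) = (O**2 + ((116 + O)*(1/2 + O))*O) + (331*O - 6) = (O**2 + ((1/2 + O)*(116 + O))*O) + (-6 + 331*O) = (O**2 + O*(1/2 + O)*(116 + O)) + (-6 + 331*O) = -6 + O**2 + 331*O + O*(1/2 + O)*(116 + O))
-618809/f(28) = -618809/(-6 + 28**3 + 389*28 + (235/2)*28**2) = -618809/(-6 + 21952 + 10892 + (235/2)*784) = -618809/(-6 + 21952 + 10892 + 92120) = -618809/124958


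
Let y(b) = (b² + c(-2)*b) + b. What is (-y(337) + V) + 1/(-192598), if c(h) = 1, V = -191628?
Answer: -58910142859/192598 ≈ -3.0587e+5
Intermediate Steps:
y(b) = b² + 2*b (y(b) = (b² + 1*b) + b = (b² + b) + b = (b + b²) + b = b² + 2*b)
(-y(337) + V) + 1/(-192598) = (-337*(2 + 337) - 191628) + 1/(-192598) = (-337*339 - 191628) - 1/192598 = (-1*114243 - 191628) - 1/192598 = (-114243 - 191628) - 1/192598 = -305871 - 1/192598 = -58910142859/192598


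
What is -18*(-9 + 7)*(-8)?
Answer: -288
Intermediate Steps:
-18*(-9 + 7)*(-8) = -18*(-2)*(-8) = 36*(-8) = -288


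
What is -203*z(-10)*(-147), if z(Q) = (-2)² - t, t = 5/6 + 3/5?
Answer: 765919/10 ≈ 76592.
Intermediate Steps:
t = 43/30 (t = 5*(⅙) + 3*(⅕) = ⅚ + ⅗ = 43/30 ≈ 1.4333)
z(Q) = 77/30 (z(Q) = (-2)² - 1*43/30 = 4 - 43/30 = 77/30)
-203*z(-10)*(-147) = -203*77/30*(-147) = -15631/30*(-147) = 765919/10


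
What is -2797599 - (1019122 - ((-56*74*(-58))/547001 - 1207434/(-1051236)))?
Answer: -52255172857727825/13691122458 ≈ -3.8167e+6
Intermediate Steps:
-2797599 - (1019122 - ((-56*74*(-58))/547001 - 1207434/(-1051236))) = -2797599 - (1019122 - (-4144*(-58)*(1/547001) - 1207434*(-1/1051236))) = -2797599 - (1019122 - (240352*(1/547001) + 201239/175206)) = -2797599 - (1019122 - (34336/78143 + 201239/175206)) = -2797599 - (1019122 - 1*21741292393/13691122458) = -2797599 - (1019122 - 21741292393/13691122458) = -2797599 - 1*13952902360349483/13691122458 = -2797599 - 13952902360349483/13691122458 = -52255172857727825/13691122458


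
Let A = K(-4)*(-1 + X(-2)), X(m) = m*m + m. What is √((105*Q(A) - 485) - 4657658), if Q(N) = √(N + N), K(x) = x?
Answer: √(-4658143 + 210*I*√2) ≈ 0.069 + 2158.3*I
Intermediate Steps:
X(m) = m + m² (X(m) = m² + m = m + m²)
A = -4 (A = -4*(-1 - 2*(1 - 2)) = -4*(-1 - 2*(-1)) = -4*(-1 + 2) = -4*1 = -4)
Q(N) = √2*√N (Q(N) = √(2*N) = √2*√N)
√((105*Q(A) - 485) - 4657658) = √((105*(√2*√(-4)) - 485) - 4657658) = √((105*(√2*(2*I)) - 485) - 4657658) = √((105*(2*I*√2) - 485) - 4657658) = √((210*I*√2 - 485) - 4657658) = √((-485 + 210*I*√2) - 4657658) = √(-4658143 + 210*I*√2)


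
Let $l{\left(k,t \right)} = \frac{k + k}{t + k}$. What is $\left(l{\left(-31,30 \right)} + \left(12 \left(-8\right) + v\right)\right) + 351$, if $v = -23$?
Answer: $294$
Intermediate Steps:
$l{\left(k,t \right)} = \frac{2 k}{k + t}$
$\left(l{\left(-31,30 \right)} + \left(12 \left(-8\right) + v\right)\right) + 351 = \left(2 \left(-31\right) \frac{1}{-31 + 30} + \left(12 \left(-8\right) - 23\right)\right) + 351 = \left(2 \left(-31\right) \frac{1}{-1} - 119\right) + 351 = \left(2 \left(-31\right) \left(-1\right) - 119\right) + 351 = \left(62 - 119\right) + 351 = -57 + 351 = 294$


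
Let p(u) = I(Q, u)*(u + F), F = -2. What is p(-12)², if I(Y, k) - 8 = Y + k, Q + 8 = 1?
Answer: 23716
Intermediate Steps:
Q = -7 (Q = -8 + 1 = -7)
I(Y, k) = 8 + Y + k (I(Y, k) = 8 + (Y + k) = 8 + Y + k)
p(u) = (1 + u)*(-2 + u) (p(u) = (8 - 7 + u)*(u - 2) = (1 + u)*(-2 + u))
p(-12)² = ((1 - 12)*(-2 - 12))² = (-11*(-14))² = 154² = 23716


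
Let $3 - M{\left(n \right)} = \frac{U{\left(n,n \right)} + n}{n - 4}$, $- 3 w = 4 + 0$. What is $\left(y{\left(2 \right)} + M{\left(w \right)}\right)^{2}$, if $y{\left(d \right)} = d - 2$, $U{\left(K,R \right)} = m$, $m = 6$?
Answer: $\frac{961}{64} \approx 15.016$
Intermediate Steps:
$w = - \frac{4}{3}$ ($w = - \frac{4 + 0}{3} = \left(- \frac{1}{3}\right) 4 = - \frac{4}{3} \approx -1.3333$)
$U{\left(K,R \right)} = 6$
$M{\left(n \right)} = 3 - \frac{6 + n}{-4 + n}$ ($M{\left(n \right)} = 3 - \frac{6 + n}{n - 4} = 3 - \frac{6 + n}{-4 + n}$)
$y{\left(d \right)} = -2 + d$ ($y{\left(d \right)} = d - 2 = -2 + d$)
$\left(y{\left(2 \right)} + M{\left(w \right)}\right)^{2} = \left(\left(-2 + 2\right) + \frac{2 \left(-9 - \frac{4}{3}\right)}{-4 - \frac{4}{3}}\right)^{2} = \left(0 + 2 \frac{1}{- \frac{16}{3}} \left(- \frac{31}{3}\right)\right)^{2} = \left(0 + 2 \left(- \frac{3}{16}\right) \left(- \frac{31}{3}\right)\right)^{2} = \left(0 + \frac{31}{8}\right)^{2} = \left(\frac{31}{8}\right)^{2} = \frac{961}{64}$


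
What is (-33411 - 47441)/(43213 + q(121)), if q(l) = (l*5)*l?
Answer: -40426/58209 ≈ -0.69450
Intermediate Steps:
q(l) = 5*l² (q(l) = (5*l)*l = 5*l²)
(-33411 - 47441)/(43213 + q(121)) = (-33411 - 47441)/(43213 + 5*121²) = -80852/(43213 + 5*14641) = -80852/(43213 + 73205) = -80852/116418 = -80852*1/116418 = -40426/58209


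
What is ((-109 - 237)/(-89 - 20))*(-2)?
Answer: -692/109 ≈ -6.3486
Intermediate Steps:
((-109 - 237)/(-89 - 20))*(-2) = -346/(-109)*(-2) = -346*(-1/109)*(-2) = (346/109)*(-2) = -692/109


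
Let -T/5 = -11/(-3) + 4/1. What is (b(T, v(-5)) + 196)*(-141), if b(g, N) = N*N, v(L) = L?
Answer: -31161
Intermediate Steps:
T = -115/3 (T = -5*(-11/(-3) + 4/1) = -5*(-11*(-1/3) + 4*1) = -5*(11/3 + 4) = -5*23/3 = -115/3 ≈ -38.333)
b(g, N) = N**2
(b(T, v(-5)) + 196)*(-141) = ((-5)**2 + 196)*(-141) = (25 + 196)*(-141) = 221*(-141) = -31161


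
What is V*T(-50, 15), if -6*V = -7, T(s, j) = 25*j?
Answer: 875/2 ≈ 437.50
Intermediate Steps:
V = 7/6 (V = -⅙*(-7) = 7/6 ≈ 1.1667)
V*T(-50, 15) = 7*(25*15)/6 = (7/6)*375 = 875/2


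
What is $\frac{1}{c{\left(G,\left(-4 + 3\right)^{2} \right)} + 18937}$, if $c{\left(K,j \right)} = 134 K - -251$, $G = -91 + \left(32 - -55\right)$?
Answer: $\frac{1}{18652} \approx 5.3614 \cdot 10^{-5}$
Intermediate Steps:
$G = -4$ ($G = -91 + \left(32 + 55\right) = -91 + 87 = -4$)
$c{\left(K,j \right)} = 251 + 134 K$ ($c{\left(K,j \right)} = 134 K + 251 = 251 + 134 K$)
$\frac{1}{c{\left(G,\left(-4 + 3\right)^{2} \right)} + 18937} = \frac{1}{\left(251 + 134 \left(-4\right)\right) + 18937} = \frac{1}{\left(251 - 536\right) + 18937} = \frac{1}{-285 + 18937} = \frac{1}{18652}$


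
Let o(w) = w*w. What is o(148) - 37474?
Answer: -15570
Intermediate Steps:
o(w) = w**2
o(148) - 37474 = 148**2 - 37474 = 21904 - 37474 = -15570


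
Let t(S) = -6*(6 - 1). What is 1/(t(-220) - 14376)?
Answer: -1/14406 ≈ -6.9416e-5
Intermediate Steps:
t(S) = -30 (t(S) = -6*5 = -30)
1/(t(-220) - 14376) = 1/(-30 - 14376) = 1/(-14406) = -1/14406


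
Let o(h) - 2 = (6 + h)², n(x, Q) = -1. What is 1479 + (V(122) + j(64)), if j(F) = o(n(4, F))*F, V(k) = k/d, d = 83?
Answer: 266303/83 ≈ 3208.5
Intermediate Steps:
o(h) = 2 + (6 + h)²
V(k) = k/83
j(F) = 27*F (j(F) = (2 + (6 - 1)²)*F = (2 + 5²)*F = (2 + 25)*F = 27*F)
1479 + (V(122) + j(64)) = 1479 + ((1/83)*122 + 27*64) = 1479 + (122/83 + 1728) = 1479 + 143546/83 = 266303/83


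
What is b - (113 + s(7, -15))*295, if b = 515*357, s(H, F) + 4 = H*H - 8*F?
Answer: 101845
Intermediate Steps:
s(H, F) = -4 + H² - 8*F (s(H, F) = -4 + (H*H - 8*F) = -4 + (H² - 8*F) = -4 + H² - 8*F)
b = 183855
b - (113 + s(7, -15))*295 = 183855 - (113 + (-4 + 7² - 8*(-15)))*295 = 183855 - (113 + (-4 + 49 + 120))*295 = 183855 - (113 + 165)*295 = 183855 - 278*295 = 183855 - 1*82010 = 183855 - 82010 = 101845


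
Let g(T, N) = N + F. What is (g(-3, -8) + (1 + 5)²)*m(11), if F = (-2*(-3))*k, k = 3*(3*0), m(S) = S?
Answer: 308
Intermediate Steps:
k = 0 (k = 3*0 = 0)
F = 0 (F = -2*(-3)*0 = 6*0 = 0)
g(T, N) = N (g(T, N) = N + 0 = N)
(g(-3, -8) + (1 + 5)²)*m(11) = (-8 + (1 + 5)²)*11 = (-8 + 6²)*11 = (-8 + 36)*11 = 28*11 = 308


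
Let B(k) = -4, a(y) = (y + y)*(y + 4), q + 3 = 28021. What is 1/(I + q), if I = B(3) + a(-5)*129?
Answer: 1/29304 ≈ 3.4125e-5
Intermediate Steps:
q = 28018 (q = -3 + 28021 = 28018)
a(y) = 2*y*(4 + y) (a(y) = (2*y)*(4 + y) = 2*y*(4 + y))
I = 1286 (I = -4 + (2*(-5)*(4 - 5))*129 = -4 + (2*(-5)*(-1))*129 = -4 + 10*129 = -4 + 1290 = 1286)
1/(I + q) = 1/(1286 + 28018) = 1/29304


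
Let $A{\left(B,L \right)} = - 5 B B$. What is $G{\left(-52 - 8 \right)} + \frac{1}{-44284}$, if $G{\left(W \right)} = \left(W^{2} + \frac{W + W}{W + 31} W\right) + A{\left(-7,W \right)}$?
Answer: $\frac{3989766951}{1284236} \approx 3106.7$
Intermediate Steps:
$A{\left(B,L \right)} = - 5 B^{2}$
$G{\left(W \right)} = -245 + W^{2} + \frac{2 W^{2}}{31 + W}$ ($G{\left(W \right)} = \left(W^{2} + \frac{W + W}{W + 31} W\right) - 5 \left(-7\right)^{2} = \left(W^{2} + \frac{2 W}{31 + W} W\right) - 245 = \left(W^{2} + \frac{2 W^{2}}{31 + W}\right) - 245 = -245 + W^{2} + \frac{2 W^{2}}{31 + W}$)
$G{\left(-52 - 8 \right)} + \frac{1}{-44284} = \frac{-7595 + \left(-52 - 8\right)^{3} - 245 \left(-52 - 8\right) + 33 \left(-52 - 8\right)^{2}}{31 - 60} + \frac{1}{-44284} = \frac{-7595 + \left(-52 - 8\right)^{3} - 245 \left(-52 - 8\right) + 33 \left(-52 - 8\right)^{2}}{31 - 60} - \frac{1}{44284} = \frac{-7595 + \left(-60\right)^{3} - -14700 + 33 \left(-60\right)^{2}}{31 - 60} - \frac{1}{44284} = \frac{-7595 - 216000 + 14700 + 33 \cdot 3600}{-29} - \frac{1}{44284} = - \frac{-7595 - 216000 + 14700 + 118800}{29} - \frac{1}{44284} = \left(- \frac{1}{29}\right) \left(-90095\right) - \frac{1}{44284} = \frac{90095}{29} - \frac{1}{44284} = \frac{3989766951}{1284236}$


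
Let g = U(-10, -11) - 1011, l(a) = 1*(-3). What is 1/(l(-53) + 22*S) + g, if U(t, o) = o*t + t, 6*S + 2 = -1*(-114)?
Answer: -1114150/1223 ≈ -911.00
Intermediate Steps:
S = 56/3 (S = -⅓ + (-1*(-114))/6 = -⅓ + (⅙)*114 = -⅓ + 19 = 56/3 ≈ 18.667)
U(t, o) = t + o*t
l(a) = -3
g = -911 (g = -10*(1 - 11) - 1011 = -10*(-10) - 1011 = 100 - 1011 = -911)
1/(l(-53) + 22*S) + g = 1/(-3 + 22*(56/3)) - 911 = 1/(-3 + 1232/3) - 911 = 1/(1223/3) - 911 = 3/1223 - 911 = -1114150/1223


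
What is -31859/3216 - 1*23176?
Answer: -74565875/3216 ≈ -23186.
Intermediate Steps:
-31859/3216 - 1*23176 = -31859*1/3216 - 23176 = -31859/3216 - 23176 = -74565875/3216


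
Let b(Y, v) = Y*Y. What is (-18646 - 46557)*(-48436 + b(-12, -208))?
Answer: 3148783276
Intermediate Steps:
b(Y, v) = Y**2
(-18646 - 46557)*(-48436 + b(-12, -208)) = (-18646 - 46557)*(-48436 + (-12)**2) = -65203*(-48436 + 144) = -65203*(-48292) = 3148783276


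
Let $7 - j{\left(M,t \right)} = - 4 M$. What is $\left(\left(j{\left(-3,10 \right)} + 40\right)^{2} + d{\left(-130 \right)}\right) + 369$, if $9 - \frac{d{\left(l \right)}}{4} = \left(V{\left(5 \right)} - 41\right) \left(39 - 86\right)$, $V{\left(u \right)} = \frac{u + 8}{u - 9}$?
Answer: $-6689$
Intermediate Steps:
$j{\left(M,t \right)} = 7 + 4 M$ ($j{\left(M,t \right)} = 7 - - 4 M = 7 + 4 M$)
$V{\left(u \right)} = \frac{8 + u}{-9 + u}$
$d{\left(l \right)} = -8283$ ($d{\left(l \right)} = 36 - 4 \left(\frac{8 + 5}{-9 + 5} - 41\right) \left(39 - 86\right) = 36 - 4 \left(\frac{1}{-4} \cdot 13 - 41\right) \left(-47\right) = 36 - 4 \left(\left(- \frac{1}{4}\right) 13 - 41\right) \left(-47\right) = 36 - 4 \left(- \frac{13}{4} - 41\right) \left(-47\right) = 36 - 4 \left(\left(- \frac{177}{4}\right) \left(-47\right)\right) = 36 - 8319 = -8283$)
$\left(\left(j{\left(-3,10 \right)} + 40\right)^{2} + d{\left(-130 \right)}\right) + 369 = \left(\left(\left(7 + 4 \left(-3\right)\right) + 40\right)^{2} - 8283\right) + 369 = \left(\left(\left(7 - 12\right) + 40\right)^{2} - 8283\right) + 369 = \left(\left(-5 + 40\right)^{2} - 8283\right) + 369 = \left(35^{2} - 8283\right) + 369 = \left(1225 - 8283\right) + 369 = -7058 + 369 = -6689$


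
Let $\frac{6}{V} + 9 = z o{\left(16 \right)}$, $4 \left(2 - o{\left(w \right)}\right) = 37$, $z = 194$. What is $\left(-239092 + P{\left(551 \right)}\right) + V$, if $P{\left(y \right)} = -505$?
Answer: $- \frac{678299119}{2831} \approx -2.396 \cdot 10^{5}$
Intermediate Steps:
$o{\left(w \right)} = - \frac{29}{4}$ ($o{\left(w \right)} = 2 - \frac{37}{4} = - \frac{29}{4}$)
$V = - \frac{12}{2831}$ ($V = \frac{6}{-9 + 194 \left(- \frac{29}{4}\right)} = \frac{6}{-9 - \frac{2813}{2}} = \frac{6}{- \frac{2831}{2}} = 6 \left(- \frac{2}{2831}\right) = - \frac{12}{2831} \approx -0.0042388$)
$\left(-239092 + P{\left(551 \right)}\right) + V = \left(-239092 - 505\right) - \frac{12}{2831} = -239597 - \frac{12}{2831} = - \frac{678299119}{2831}$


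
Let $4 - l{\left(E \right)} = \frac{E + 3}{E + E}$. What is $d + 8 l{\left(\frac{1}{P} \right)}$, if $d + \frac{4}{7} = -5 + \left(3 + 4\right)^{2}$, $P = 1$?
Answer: $\frac{416}{7} \approx 59.429$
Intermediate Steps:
$l{\left(E \right)} = 4 - \frac{3 + E}{2 E}$ ($l{\left(E \right)} = 4 - \frac{E + 3}{E + E} = 4 - \frac{3 + E}{2 E}$)
$d = \frac{304}{7}$ ($d = - \frac{4}{7} - \left(5 - \left(3 + 4\right)^{2}\right) = - \frac{4}{7} - \left(5 - 7^{2}\right) = - \frac{4}{7} + \left(-5 + 49\right) = - \frac{4}{7} + 44 = \frac{304}{7} \approx 43.429$)
$d + 8 l{\left(\frac{1}{P} \right)} = \frac{304}{7} + 8 \frac{-3 + \frac{7}{1}}{2 \cdot 1^{-1}} = \frac{304}{7} + 8 \frac{-3 + 7 \cdot 1}{2 \cdot 1} = \frac{304}{7} + 8 \cdot \frac{1}{2} \cdot 1 \left(-3 + 7\right) = \frac{304}{7} + 8 \cdot \frac{1}{2} \cdot 1 \cdot 4 = \frac{304}{7} + 8 \cdot 2 = \frac{304}{7} + 16 = \frac{416}{7}$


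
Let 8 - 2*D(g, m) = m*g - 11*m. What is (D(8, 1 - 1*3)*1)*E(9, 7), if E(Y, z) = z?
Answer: 7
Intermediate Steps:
D(g, m) = 4 + 11*m/2 - g*m/2 (D(g, m) = 4 - (m*g - 11*m)/2 = 4 - (g*m - 11*m)/2 = 4 - (-11*m + g*m)/2 = 4 + (11*m/2 - g*m/2) = 4 + 11*m/2 - g*m/2)
(D(8, 1 - 1*3)*1)*E(9, 7) = ((4 + 11*(1 - 1*3)/2 - 1/2*8*(1 - 1*3))*1)*7 = ((4 + 11*(1 - 3)/2 - 1/2*8*(1 - 3))*1)*7 = ((4 + (11/2)*(-2) - 1/2*8*(-2))*1)*7 = ((4 - 11 + 8)*1)*7 = (1*1)*7 = 1*7 = 7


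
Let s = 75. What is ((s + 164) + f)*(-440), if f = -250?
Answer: 4840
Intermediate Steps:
((s + 164) + f)*(-440) = ((75 + 164) - 250)*(-440) = (239 - 250)*(-440) = -11*(-440) = 4840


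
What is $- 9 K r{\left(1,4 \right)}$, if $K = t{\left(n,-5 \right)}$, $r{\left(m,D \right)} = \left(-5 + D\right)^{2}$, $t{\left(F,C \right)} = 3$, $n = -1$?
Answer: $-27$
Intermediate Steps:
$K = 3$
$- 9 K r{\left(1,4 \right)} = \left(-9\right) 3 \left(-5 + 4\right)^{2} = - 27 \left(-1\right)^{2} = \left(-27\right) 1 = -27$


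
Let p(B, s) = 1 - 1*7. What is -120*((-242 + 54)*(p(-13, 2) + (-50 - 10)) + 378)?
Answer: -1534320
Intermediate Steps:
p(B, s) = -6 (p(B, s) = 1 - 7 = -6)
-120*((-242 + 54)*(p(-13, 2) + (-50 - 10)) + 378) = -120*((-242 + 54)*(-6 + (-50 - 10)) + 378) = -120*(-188*(-6 - 60) + 378) = -120*(-188*(-66) + 378) = -120*(12408 + 378) = -120*12786 = -1534320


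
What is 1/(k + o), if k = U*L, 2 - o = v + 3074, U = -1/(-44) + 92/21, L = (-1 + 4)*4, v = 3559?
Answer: -77/506518 ≈ -0.00015202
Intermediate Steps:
L = 12 (L = 3*4 = 12)
U = 4069/924 (U = -1*(-1/44) + 92*(1/21) = 1/44 + 92/21 = 4069/924 ≈ 4.4037)
o = -6631 (o = 2 - (3559 + 3074) = 2 - 1*6633 = 2 - 6633 = -6631)
k = 4069/77 (k = (4069/924)*12 = 4069/77 ≈ 52.844)
1/(k + o) = 1/(4069/77 - 6631) = 1/(-506518/77) = -77/506518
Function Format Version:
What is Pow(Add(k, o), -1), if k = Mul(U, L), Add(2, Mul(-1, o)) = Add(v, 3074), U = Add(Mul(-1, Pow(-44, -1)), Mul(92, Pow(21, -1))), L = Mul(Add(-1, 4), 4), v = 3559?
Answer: Rational(-77, 506518) ≈ -0.00015202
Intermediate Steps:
L = 12 (L = Mul(3, 4) = 12)
U = Rational(4069, 924) (U = Add(Mul(-1, Rational(-1, 44)), Mul(92, Rational(1, 21))) = Add(Rational(1, 44), Rational(92, 21)) = Rational(4069, 924) ≈ 4.4037)
o = -6631 (o = Add(2, Mul(-1, Add(3559, 3074))) = Add(2, Mul(-1, 6633)) = Add(2, -6633) = -6631)
k = Rational(4069, 77) (k = Mul(Rational(4069, 924), 12) = Rational(4069, 77) ≈ 52.844)
Pow(Add(k, o), -1) = Pow(Add(Rational(4069, 77), -6631), -1) = Pow(Rational(-506518, 77), -1) = Rational(-77, 506518)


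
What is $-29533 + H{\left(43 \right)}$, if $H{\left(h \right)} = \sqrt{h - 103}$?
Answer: $-29533 + 2 i \sqrt{15} \approx -29533.0 + 7.746 i$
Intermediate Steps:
$H{\left(h \right)} = \sqrt{-103 + h}$
$-29533 + H{\left(43 \right)} = -29533 + \sqrt{-103 + 43} = -29533 + \sqrt{-60} = -29533 + 2 i \sqrt{15}$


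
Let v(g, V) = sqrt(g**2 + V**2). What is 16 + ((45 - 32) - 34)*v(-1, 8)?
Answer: 16 - 21*sqrt(65) ≈ -153.31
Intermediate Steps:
v(g, V) = sqrt(V**2 + g**2)
16 + ((45 - 32) - 34)*v(-1, 8) = 16 + ((45 - 32) - 34)*sqrt(8**2 + (-1)**2) = 16 + (13 - 34)*sqrt(64 + 1) = 16 - 21*sqrt(65)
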